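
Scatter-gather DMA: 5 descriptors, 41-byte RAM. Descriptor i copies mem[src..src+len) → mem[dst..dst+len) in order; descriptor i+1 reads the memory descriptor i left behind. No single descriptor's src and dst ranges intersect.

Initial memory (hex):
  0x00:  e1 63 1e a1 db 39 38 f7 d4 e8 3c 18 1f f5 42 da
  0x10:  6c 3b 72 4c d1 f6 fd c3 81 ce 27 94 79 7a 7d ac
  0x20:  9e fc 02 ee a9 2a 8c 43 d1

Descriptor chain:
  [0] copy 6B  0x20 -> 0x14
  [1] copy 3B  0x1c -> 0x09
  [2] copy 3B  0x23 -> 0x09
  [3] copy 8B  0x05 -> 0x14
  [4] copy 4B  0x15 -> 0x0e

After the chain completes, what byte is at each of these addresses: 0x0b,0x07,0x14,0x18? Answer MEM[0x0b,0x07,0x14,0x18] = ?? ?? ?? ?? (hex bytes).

MEM[0x0b,0x07,0x14,0x18] = 2a f7 39 ee

#0 dst[0x14+6] := {0x9e,0xfc,0x02,0xee,0xa9,0x2a}
#1 dst[0x09+3] := {0x79,0x7a,0x7d}
#2 dst[0x09+3] := {0xee,0xa9,0x2a}
#3 dst[0x14+8] := {0x39,0x38,0xf7,0xd4,0xee,0xa9,0x2a,0x1f}
#4 dst[0x0e+4] := {0x38,0xf7,0xd4,0xee}
query mem[0x0b]=0x2a, mem[0x07]=0xf7, mem[0x14]=0x39, mem[0x18]=0xee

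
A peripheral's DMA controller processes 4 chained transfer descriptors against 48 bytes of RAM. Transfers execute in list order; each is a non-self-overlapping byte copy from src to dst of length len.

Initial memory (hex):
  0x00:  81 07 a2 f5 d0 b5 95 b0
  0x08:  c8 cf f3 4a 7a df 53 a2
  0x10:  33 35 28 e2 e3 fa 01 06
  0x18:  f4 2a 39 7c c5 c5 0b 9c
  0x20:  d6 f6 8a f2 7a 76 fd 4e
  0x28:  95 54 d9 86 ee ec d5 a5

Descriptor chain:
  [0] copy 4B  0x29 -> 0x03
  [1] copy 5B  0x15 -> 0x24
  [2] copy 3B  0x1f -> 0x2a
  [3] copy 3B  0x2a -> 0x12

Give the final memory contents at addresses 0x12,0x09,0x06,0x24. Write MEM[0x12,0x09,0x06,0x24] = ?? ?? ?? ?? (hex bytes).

D0: mem[0x03..0x06] <- [54 d9 86 ee]
D1: mem[0x24..0x28] <- [fa 01 06 f4 2a]
D2: mem[0x2a..0x2c] <- [9c d6 f6]
D3: mem[0x12..0x14] <- [9c d6 f6]
query mem[0x12]=0x9c, mem[0x09]=0xcf, mem[0x06]=0xee, mem[0x24]=0xfa

MEM[0x12,0x09,0x06,0x24] = 9c cf ee fa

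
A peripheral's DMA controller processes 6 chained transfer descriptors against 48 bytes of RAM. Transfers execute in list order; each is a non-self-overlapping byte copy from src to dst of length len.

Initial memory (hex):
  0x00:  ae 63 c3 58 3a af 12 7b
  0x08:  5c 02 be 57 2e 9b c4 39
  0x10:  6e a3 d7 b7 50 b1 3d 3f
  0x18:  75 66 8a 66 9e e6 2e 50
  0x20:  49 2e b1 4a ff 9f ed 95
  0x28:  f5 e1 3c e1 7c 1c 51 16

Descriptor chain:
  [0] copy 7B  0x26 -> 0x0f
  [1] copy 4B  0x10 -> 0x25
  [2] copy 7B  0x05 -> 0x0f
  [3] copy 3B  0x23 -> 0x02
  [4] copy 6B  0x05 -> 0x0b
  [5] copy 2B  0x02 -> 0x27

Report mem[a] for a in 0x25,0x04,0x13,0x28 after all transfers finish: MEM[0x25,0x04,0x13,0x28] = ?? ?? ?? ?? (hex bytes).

  after D0: wrote 7B at 0x0f = ed95f5e13ce17c
  after D1: wrote 4B at 0x25 = 95f5e13c
  after D2: wrote 7B at 0x0f = af127b5c02be57
  after D3: wrote 3B at 0x02 = 4aff95
  after D4: wrote 6B at 0x0b = af127b5c02be
  after D5: wrote 2B at 0x27 = 4aff
query mem[0x25]=0x95, mem[0x04]=0x95, mem[0x13]=0x02, mem[0x28]=0xff

MEM[0x25,0x04,0x13,0x28] = 95 95 02 ff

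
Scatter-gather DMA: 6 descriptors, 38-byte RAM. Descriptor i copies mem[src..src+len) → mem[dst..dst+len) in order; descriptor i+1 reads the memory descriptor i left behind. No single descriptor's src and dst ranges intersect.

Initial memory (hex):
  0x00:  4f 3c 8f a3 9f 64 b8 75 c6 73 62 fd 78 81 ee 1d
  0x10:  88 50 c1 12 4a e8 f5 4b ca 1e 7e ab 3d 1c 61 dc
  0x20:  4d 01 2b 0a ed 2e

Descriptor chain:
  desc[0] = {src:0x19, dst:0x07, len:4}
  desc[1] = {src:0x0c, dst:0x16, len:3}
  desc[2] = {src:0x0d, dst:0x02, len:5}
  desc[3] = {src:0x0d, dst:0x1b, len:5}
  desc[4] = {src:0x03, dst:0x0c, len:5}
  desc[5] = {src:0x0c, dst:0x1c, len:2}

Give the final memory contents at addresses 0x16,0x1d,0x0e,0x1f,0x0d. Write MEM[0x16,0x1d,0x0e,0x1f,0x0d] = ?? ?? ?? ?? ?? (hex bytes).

#0 dst[0x07+4] := {0x1e,0x7e,0xab,0x3d}
#1 dst[0x16+3] := {0x78,0x81,0xee}
#2 dst[0x02+5] := {0x81,0xee,0x1d,0x88,0x50}
#3 dst[0x1b+5] := {0x81,0xee,0x1d,0x88,0x50}
#4 dst[0x0c+5] := {0xee,0x1d,0x88,0x50,0x1e}
#5 dst[0x1c+2] := {0xee,0x1d}
query mem[0x16]=0x78, mem[0x1d]=0x1d, mem[0x0e]=0x88, mem[0x1f]=0x50, mem[0x0d]=0x1d

MEM[0x16,0x1d,0x0e,0x1f,0x0d] = 78 1d 88 50 1d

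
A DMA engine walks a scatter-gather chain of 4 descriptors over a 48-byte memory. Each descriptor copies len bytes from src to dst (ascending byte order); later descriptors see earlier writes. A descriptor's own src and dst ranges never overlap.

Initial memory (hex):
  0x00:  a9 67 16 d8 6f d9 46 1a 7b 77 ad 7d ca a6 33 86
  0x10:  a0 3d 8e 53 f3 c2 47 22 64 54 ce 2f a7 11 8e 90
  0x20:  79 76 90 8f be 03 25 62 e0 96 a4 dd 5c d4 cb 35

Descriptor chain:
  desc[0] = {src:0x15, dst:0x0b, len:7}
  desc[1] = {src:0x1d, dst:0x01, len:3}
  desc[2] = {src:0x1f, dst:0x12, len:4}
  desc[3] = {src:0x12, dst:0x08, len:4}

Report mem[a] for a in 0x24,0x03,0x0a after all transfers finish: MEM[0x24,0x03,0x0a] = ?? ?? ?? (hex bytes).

MEM[0x24,0x03,0x0a] = be 90 76

[0] 0x15->0x0b len=7 : c2 47 22 64 54 ce 2f
[1] 0x1d->0x01 len=3 : 11 8e 90
[2] 0x1f->0x12 len=4 : 90 79 76 90
[3] 0x12->0x08 len=4 : 90 79 76 90
query mem[0x24]=0xbe, mem[0x03]=0x90, mem[0x0a]=0x76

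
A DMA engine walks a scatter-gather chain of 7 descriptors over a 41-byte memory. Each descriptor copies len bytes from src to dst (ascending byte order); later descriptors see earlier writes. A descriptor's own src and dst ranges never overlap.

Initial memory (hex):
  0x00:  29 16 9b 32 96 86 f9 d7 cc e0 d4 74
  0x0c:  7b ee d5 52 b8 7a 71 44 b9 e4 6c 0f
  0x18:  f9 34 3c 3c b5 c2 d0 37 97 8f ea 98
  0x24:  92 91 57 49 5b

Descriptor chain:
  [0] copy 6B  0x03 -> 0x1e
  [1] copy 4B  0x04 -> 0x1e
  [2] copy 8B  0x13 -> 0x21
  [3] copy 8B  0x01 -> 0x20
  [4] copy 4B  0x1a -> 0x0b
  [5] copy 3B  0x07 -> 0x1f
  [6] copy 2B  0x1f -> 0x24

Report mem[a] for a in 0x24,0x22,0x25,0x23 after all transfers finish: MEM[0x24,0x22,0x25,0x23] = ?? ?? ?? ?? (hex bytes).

MEM[0x24,0x22,0x25,0x23] = d7 32 cc 96

#0 dst[0x1e+6] := {0x32,0x96,0x86,0xf9,0xd7,0xcc}
#1 dst[0x1e+4] := {0x96,0x86,0xf9,0xd7}
#2 dst[0x21+8] := {0x44,0xb9,0xe4,0x6c,0x0f,0xf9,0x34,0x3c}
#3 dst[0x20+8] := {0x16,0x9b,0x32,0x96,0x86,0xf9,0xd7,0xcc}
#4 dst[0x0b+4] := {0x3c,0x3c,0xb5,0xc2}
#5 dst[0x1f+3] := {0xd7,0xcc,0xe0}
#6 dst[0x24+2] := {0xd7,0xcc}
query mem[0x24]=0xd7, mem[0x22]=0x32, mem[0x25]=0xcc, mem[0x23]=0x96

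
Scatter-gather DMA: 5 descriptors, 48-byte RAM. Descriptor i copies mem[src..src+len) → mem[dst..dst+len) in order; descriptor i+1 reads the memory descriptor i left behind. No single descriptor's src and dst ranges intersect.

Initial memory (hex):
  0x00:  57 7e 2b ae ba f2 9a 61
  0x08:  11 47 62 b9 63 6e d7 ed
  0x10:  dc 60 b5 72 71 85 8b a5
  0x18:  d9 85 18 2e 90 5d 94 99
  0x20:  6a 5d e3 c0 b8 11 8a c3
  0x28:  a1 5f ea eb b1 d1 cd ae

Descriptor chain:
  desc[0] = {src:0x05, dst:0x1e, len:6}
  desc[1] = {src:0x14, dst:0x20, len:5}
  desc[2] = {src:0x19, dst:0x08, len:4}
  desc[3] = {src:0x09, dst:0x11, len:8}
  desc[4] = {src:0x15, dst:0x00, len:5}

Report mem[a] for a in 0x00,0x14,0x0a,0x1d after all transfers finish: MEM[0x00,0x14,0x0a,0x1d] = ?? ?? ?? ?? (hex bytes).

#0 dst[0x1e+6] := {0xf2,0x9a,0x61,0x11,0x47,0x62}
#1 dst[0x20+5] := {0x71,0x85,0x8b,0xa5,0xd9}
#2 dst[0x08+4] := {0x85,0x18,0x2e,0x90}
#3 dst[0x11+8] := {0x18,0x2e,0x90,0x63,0x6e,0xd7,0xed,0xdc}
#4 dst[0x00+5] := {0x6e,0xd7,0xed,0xdc,0x85}
query mem[0x00]=0x6e, mem[0x14]=0x63, mem[0x0a]=0x2e, mem[0x1d]=0x5d

MEM[0x00,0x14,0x0a,0x1d] = 6e 63 2e 5d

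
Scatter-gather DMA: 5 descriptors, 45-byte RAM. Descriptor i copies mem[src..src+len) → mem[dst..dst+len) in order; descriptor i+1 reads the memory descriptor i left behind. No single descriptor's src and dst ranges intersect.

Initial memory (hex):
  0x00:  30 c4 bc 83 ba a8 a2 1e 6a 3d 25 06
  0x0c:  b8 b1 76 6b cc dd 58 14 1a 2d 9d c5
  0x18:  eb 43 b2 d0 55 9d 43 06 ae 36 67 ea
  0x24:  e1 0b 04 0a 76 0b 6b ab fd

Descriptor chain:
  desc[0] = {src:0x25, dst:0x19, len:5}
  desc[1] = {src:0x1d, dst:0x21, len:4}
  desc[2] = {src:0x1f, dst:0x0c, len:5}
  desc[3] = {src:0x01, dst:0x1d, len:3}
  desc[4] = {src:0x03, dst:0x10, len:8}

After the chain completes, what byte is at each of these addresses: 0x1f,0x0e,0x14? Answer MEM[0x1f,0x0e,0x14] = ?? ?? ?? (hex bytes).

[0] 0x25->0x19 len=5 : 0b 04 0a 76 0b
[1] 0x1d->0x21 len=4 : 0b 43 06 ae
[2] 0x1f->0x0c len=5 : 06 ae 0b 43 06
[3] 0x01->0x1d len=3 : c4 bc 83
[4] 0x03->0x10 len=8 : 83 ba a8 a2 1e 6a 3d 25
query mem[0x1f]=0x83, mem[0x0e]=0x0b, mem[0x14]=0x1e

MEM[0x1f,0x0e,0x14] = 83 0b 1e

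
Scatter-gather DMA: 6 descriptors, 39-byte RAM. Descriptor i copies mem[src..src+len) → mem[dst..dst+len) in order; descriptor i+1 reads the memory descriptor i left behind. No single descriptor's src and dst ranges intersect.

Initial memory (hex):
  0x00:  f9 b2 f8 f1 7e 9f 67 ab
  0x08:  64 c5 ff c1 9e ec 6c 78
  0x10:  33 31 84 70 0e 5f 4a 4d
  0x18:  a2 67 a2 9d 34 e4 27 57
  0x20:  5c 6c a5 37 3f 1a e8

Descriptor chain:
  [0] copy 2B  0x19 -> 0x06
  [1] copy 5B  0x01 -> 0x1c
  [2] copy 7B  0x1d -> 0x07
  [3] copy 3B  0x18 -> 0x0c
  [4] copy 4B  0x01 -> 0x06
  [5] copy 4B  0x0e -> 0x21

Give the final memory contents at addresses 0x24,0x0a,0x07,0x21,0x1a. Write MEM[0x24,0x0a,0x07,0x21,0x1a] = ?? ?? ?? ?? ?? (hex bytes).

MEM[0x24,0x0a,0x07,0x21,0x1a] = 31 9f f8 a2 a2

[0] 0x19->0x06 len=2 : 67 a2
[1] 0x01->0x1c len=5 : b2 f8 f1 7e 9f
[2] 0x1d->0x07 len=7 : f8 f1 7e 9f 6c a5 37
[3] 0x18->0x0c len=3 : a2 67 a2
[4] 0x01->0x06 len=4 : b2 f8 f1 7e
[5] 0x0e->0x21 len=4 : a2 78 33 31
query mem[0x24]=0x31, mem[0x0a]=0x9f, mem[0x07]=0xf8, mem[0x21]=0xa2, mem[0x1a]=0xa2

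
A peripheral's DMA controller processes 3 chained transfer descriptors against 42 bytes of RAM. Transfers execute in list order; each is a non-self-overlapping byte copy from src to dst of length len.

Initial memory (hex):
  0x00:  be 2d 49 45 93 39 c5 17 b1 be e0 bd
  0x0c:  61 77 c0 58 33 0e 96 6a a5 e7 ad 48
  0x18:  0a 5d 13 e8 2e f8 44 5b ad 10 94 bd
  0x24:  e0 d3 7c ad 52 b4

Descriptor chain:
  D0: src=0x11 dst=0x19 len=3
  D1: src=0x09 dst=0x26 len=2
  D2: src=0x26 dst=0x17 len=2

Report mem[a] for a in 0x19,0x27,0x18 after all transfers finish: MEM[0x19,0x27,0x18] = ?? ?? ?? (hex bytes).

MEM[0x19,0x27,0x18] = 0e e0 e0

D0: mem[0x19..0x1b] <- [0e 96 6a]
D1: mem[0x26..0x27] <- [be e0]
D2: mem[0x17..0x18] <- [be e0]
query mem[0x19]=0x0e, mem[0x27]=0xe0, mem[0x18]=0xe0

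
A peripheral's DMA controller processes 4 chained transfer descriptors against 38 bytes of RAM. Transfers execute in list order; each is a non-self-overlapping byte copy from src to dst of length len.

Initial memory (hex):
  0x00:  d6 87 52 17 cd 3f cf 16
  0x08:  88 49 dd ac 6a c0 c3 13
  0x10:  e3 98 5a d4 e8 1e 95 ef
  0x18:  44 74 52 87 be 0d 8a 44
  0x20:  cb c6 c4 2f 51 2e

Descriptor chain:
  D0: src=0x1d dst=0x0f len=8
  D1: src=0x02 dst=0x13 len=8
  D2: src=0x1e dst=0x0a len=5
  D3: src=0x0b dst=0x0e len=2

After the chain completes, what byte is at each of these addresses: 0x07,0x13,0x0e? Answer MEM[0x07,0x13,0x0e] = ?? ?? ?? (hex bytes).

#0 dst[0x0f+8] := {0x0d,0x8a,0x44,0xcb,0xc6,0xc4,0x2f,0x51}
#1 dst[0x13+8] := {0x52,0x17,0xcd,0x3f,0xcf,0x16,0x88,0x49}
#2 dst[0x0a+5] := {0x8a,0x44,0xcb,0xc6,0xc4}
#3 dst[0x0e+2] := {0x44,0xcb}
query mem[0x07]=0x16, mem[0x13]=0x52, mem[0x0e]=0x44

MEM[0x07,0x13,0x0e] = 16 52 44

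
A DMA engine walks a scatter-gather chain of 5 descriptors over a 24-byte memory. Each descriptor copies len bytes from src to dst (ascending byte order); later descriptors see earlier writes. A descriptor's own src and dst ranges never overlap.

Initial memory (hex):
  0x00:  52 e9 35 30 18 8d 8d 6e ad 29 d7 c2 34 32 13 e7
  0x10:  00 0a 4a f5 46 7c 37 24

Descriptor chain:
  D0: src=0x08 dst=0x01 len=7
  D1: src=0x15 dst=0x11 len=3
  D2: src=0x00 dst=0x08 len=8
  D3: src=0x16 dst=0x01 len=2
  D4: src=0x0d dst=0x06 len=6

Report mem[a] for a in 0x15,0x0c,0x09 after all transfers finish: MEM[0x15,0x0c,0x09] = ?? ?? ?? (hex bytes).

#0 dst[0x01+7] := {0xad,0x29,0xd7,0xc2,0x34,0x32,0x13}
#1 dst[0x11+3] := {0x7c,0x37,0x24}
#2 dst[0x08+8] := {0x52,0xad,0x29,0xd7,0xc2,0x34,0x32,0x13}
#3 dst[0x01+2] := {0x37,0x24}
#4 dst[0x06+6] := {0x34,0x32,0x13,0x00,0x7c,0x37}
query mem[0x15]=0x7c, mem[0x0c]=0xc2, mem[0x09]=0x00

MEM[0x15,0x0c,0x09] = 7c c2 00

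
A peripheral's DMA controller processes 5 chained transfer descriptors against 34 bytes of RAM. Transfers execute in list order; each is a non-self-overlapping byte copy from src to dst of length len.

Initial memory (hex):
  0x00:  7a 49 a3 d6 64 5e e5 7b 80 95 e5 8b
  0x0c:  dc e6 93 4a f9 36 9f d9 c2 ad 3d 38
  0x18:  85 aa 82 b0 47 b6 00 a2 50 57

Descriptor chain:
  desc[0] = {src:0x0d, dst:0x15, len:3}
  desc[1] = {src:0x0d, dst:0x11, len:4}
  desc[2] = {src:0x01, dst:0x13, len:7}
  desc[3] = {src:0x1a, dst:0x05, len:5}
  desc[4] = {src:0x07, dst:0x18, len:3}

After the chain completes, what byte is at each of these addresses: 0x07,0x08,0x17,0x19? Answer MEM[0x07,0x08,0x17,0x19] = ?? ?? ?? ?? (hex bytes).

MEM[0x07,0x08,0x17,0x19] = 47 b6 5e b6

  after D0: wrote 3B at 0x15 = e6934a
  after D1: wrote 4B at 0x11 = e6934af9
  after D2: wrote 7B at 0x13 = 49a3d6645ee57b
  after D3: wrote 5B at 0x05 = 82b047b600
  after D4: wrote 3B at 0x18 = 47b600
query mem[0x07]=0x47, mem[0x08]=0xb6, mem[0x17]=0x5e, mem[0x19]=0xb6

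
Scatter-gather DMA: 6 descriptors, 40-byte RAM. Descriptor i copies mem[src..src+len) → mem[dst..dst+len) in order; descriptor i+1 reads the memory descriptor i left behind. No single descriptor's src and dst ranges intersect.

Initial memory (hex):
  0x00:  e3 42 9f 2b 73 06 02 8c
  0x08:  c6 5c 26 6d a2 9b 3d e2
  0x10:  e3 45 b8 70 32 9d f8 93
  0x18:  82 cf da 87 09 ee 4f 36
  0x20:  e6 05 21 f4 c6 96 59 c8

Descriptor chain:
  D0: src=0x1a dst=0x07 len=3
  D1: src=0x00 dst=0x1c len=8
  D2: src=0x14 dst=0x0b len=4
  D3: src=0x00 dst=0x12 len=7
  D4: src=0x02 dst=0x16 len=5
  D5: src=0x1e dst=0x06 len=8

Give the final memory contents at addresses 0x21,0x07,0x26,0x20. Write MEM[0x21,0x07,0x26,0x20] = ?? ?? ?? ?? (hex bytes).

#0 dst[0x07+3] := {0xda,0x87,0x09}
#1 dst[0x1c+8] := {0xe3,0x42,0x9f,0x2b,0x73,0x06,0x02,0xda}
#2 dst[0x0b+4] := {0x32,0x9d,0xf8,0x93}
#3 dst[0x12+7] := {0xe3,0x42,0x9f,0x2b,0x73,0x06,0x02}
#4 dst[0x16+5] := {0x9f,0x2b,0x73,0x06,0x02}
#5 dst[0x06+8] := {0x9f,0x2b,0x73,0x06,0x02,0xda,0xc6,0x96}
query mem[0x21]=0x06, mem[0x07]=0x2b, mem[0x26]=0x59, mem[0x20]=0x73

MEM[0x21,0x07,0x26,0x20] = 06 2b 59 73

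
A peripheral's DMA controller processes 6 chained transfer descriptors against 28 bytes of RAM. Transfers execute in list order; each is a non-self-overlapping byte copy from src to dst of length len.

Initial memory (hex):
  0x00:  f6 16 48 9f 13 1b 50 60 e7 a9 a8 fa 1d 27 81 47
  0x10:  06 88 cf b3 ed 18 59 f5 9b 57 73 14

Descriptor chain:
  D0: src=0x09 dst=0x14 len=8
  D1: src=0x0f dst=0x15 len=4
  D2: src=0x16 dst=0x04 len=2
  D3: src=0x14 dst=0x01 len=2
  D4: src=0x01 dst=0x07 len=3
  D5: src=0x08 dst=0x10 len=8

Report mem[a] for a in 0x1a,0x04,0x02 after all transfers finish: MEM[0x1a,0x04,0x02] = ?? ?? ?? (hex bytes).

  after D0: wrote 8B at 0x14 = a9a8fa1d27814706
  after D1: wrote 4B at 0x15 = 470688cf
  after D2: wrote 2B at 0x04 = 0688
  after D3: wrote 2B at 0x01 = a947
  after D4: wrote 3B at 0x07 = a9479f
  after D5: wrote 8B at 0x10 = 479fa8fa1d278147
query mem[0x1a]=0x47, mem[0x04]=0x06, mem[0x02]=0x47

MEM[0x1a,0x04,0x02] = 47 06 47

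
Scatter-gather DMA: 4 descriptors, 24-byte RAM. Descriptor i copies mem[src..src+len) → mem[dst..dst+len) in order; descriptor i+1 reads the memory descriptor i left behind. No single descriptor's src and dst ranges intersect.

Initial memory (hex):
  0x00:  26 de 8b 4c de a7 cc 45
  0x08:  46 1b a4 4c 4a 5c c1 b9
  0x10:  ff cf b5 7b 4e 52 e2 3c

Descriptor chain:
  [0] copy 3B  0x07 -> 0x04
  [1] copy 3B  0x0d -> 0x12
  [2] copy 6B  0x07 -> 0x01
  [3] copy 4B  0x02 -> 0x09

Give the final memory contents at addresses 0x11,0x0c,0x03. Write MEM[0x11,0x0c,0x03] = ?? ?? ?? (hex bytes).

  after D0: wrote 3B at 0x04 = 45461b
  after D1: wrote 3B at 0x12 = 5cc1b9
  after D2: wrote 6B at 0x01 = 45461ba44c4a
  after D3: wrote 4B at 0x09 = 461ba44c
query mem[0x11]=0xcf, mem[0x0c]=0x4c, mem[0x03]=0x1b

MEM[0x11,0x0c,0x03] = cf 4c 1b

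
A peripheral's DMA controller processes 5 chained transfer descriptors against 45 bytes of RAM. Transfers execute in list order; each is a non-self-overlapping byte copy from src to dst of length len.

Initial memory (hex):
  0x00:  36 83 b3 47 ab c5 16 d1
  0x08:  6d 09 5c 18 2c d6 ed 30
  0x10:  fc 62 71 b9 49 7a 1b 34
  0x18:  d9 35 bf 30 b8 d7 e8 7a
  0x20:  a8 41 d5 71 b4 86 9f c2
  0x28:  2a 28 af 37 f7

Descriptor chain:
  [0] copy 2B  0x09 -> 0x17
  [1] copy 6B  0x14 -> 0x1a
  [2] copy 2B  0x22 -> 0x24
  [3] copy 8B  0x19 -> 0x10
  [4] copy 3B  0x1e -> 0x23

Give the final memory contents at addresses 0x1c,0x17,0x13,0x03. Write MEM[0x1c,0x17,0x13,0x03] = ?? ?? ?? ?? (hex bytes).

[0] 0x09->0x17 len=2 : 09 5c
[1] 0x14->0x1a len=6 : 49 7a 1b 09 5c 35
[2] 0x22->0x24 len=2 : d5 71
[3] 0x19->0x10 len=8 : 35 49 7a 1b 09 5c 35 a8
[4] 0x1e->0x23 len=3 : 5c 35 a8
query mem[0x1c]=0x1b, mem[0x17]=0xa8, mem[0x13]=0x1b, mem[0x03]=0x47

MEM[0x1c,0x17,0x13,0x03] = 1b a8 1b 47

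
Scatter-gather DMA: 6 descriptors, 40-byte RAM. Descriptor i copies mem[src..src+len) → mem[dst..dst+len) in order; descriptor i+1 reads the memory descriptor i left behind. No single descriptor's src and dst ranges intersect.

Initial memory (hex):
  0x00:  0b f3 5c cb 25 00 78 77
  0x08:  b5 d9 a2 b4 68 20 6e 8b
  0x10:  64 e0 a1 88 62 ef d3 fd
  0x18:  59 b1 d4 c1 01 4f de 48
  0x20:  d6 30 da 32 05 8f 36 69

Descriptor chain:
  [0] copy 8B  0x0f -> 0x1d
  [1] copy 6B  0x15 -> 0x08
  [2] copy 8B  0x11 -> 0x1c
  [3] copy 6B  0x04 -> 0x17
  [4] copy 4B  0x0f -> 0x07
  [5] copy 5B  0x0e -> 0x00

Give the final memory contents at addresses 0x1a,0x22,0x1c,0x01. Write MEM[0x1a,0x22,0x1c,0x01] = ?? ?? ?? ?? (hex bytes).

D0: mem[0x1d..0x24] <- [8b 64 e0 a1 88 62 ef d3]
D1: mem[0x08..0x0d] <- [ef d3 fd 59 b1 d4]
D2: mem[0x1c..0x23] <- [e0 a1 88 62 ef d3 fd 59]
D3: mem[0x17..0x1c] <- [25 00 78 77 ef d3]
D4: mem[0x07..0x0a] <- [8b 64 e0 a1]
D5: mem[0x00..0x04] <- [6e 8b 64 e0 a1]
query mem[0x1a]=0x77, mem[0x22]=0xfd, mem[0x1c]=0xd3, mem[0x01]=0x8b

MEM[0x1a,0x22,0x1c,0x01] = 77 fd d3 8b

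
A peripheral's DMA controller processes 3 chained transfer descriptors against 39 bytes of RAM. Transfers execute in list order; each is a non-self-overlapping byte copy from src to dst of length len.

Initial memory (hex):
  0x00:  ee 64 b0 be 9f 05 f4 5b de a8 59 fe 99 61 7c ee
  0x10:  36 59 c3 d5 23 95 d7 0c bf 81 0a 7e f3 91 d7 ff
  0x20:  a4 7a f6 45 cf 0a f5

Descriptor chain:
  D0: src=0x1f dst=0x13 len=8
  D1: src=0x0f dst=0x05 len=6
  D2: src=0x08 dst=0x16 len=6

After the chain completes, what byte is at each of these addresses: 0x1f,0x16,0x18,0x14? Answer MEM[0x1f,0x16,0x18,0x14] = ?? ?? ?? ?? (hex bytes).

[0] 0x1f->0x13 len=8 : ff a4 7a f6 45 cf 0a f5
[1] 0x0f->0x05 len=6 : ee 36 59 c3 ff a4
[2] 0x08->0x16 len=6 : c3 ff a4 fe 99 61
query mem[0x1f]=0xff, mem[0x16]=0xc3, mem[0x18]=0xa4, mem[0x14]=0xa4

MEM[0x1f,0x16,0x18,0x14] = ff c3 a4 a4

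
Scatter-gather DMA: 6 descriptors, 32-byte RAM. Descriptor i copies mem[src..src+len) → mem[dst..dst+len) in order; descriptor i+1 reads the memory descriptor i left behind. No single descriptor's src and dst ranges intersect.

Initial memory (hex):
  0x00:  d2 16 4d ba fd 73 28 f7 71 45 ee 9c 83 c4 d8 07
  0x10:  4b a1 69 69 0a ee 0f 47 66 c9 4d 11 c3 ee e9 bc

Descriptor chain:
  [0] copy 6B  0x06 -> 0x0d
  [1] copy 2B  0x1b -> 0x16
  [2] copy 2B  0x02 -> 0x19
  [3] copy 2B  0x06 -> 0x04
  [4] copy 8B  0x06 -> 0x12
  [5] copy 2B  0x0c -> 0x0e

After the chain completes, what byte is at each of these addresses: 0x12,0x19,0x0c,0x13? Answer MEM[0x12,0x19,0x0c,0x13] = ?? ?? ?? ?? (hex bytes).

MEM[0x12,0x19,0x0c,0x13] = 28 28 83 f7

D0: mem[0x0d..0x12] <- [28 f7 71 45 ee 9c]
D1: mem[0x16..0x17] <- [11 c3]
D2: mem[0x19..0x1a] <- [4d ba]
D3: mem[0x04..0x05] <- [28 f7]
D4: mem[0x12..0x19] <- [28 f7 71 45 ee 9c 83 28]
D5: mem[0x0e..0x0f] <- [83 28]
query mem[0x12]=0x28, mem[0x19]=0x28, mem[0x0c]=0x83, mem[0x13]=0xf7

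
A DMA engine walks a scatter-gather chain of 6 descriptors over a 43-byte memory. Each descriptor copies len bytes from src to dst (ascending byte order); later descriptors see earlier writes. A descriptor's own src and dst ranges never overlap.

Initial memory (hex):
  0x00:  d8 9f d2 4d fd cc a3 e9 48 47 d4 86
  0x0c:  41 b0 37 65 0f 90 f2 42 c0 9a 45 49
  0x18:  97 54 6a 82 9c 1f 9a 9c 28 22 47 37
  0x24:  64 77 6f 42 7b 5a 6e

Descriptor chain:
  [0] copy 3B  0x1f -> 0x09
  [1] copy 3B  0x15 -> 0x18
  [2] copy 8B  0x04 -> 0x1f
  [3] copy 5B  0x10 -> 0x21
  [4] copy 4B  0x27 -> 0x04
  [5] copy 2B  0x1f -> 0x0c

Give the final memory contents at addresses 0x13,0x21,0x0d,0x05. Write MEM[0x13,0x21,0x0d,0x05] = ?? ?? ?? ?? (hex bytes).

D0: mem[0x09..0x0b] <- [9c 28 22]
D1: mem[0x18..0x1a] <- [9a 45 49]
D2: mem[0x1f..0x26] <- [fd cc a3 e9 48 9c 28 22]
D3: mem[0x21..0x25] <- [0f 90 f2 42 c0]
D4: mem[0x04..0x07] <- [42 7b 5a 6e]
D5: mem[0x0c..0x0d] <- [fd cc]
query mem[0x13]=0x42, mem[0x21]=0x0f, mem[0x0d]=0xcc, mem[0x05]=0x7b

MEM[0x13,0x21,0x0d,0x05] = 42 0f cc 7b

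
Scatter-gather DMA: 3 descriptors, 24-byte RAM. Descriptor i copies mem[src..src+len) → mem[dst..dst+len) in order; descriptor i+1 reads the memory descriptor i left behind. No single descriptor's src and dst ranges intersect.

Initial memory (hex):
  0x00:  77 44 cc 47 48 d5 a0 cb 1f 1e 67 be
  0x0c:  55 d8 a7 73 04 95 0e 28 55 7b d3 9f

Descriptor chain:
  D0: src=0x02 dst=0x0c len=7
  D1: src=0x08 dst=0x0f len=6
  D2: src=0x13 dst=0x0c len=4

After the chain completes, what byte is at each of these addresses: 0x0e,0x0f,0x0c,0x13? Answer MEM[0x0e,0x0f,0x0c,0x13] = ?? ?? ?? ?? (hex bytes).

MEM[0x0e,0x0f,0x0c,0x13] = 7b d3 cc cc

#0 dst[0x0c+7] := {0xcc,0x47,0x48,0xd5,0xa0,0xcb,0x1f}
#1 dst[0x0f+6] := {0x1f,0x1e,0x67,0xbe,0xcc,0x47}
#2 dst[0x0c+4] := {0xcc,0x47,0x7b,0xd3}
query mem[0x0e]=0x7b, mem[0x0f]=0xd3, mem[0x0c]=0xcc, mem[0x13]=0xcc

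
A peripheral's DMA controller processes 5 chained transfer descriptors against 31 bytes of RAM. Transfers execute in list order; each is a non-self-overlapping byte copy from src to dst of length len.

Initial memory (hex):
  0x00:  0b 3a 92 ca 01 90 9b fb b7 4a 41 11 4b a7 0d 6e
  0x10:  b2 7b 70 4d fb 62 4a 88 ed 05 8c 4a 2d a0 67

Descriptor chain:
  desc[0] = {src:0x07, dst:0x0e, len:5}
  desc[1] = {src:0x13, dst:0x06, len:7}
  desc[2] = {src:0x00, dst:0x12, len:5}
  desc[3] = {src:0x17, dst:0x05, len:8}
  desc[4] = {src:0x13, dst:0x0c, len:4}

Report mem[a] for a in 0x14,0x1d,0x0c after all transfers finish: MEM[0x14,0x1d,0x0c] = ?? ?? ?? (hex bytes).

[0] 0x07->0x0e len=5 : fb b7 4a 41 11
[1] 0x13->0x06 len=7 : 4d fb 62 4a 88 ed 05
[2] 0x00->0x12 len=5 : 0b 3a 92 ca 01
[3] 0x17->0x05 len=8 : 88 ed 05 8c 4a 2d a0 67
[4] 0x13->0x0c len=4 : 3a 92 ca 01
query mem[0x14]=0x92, mem[0x1d]=0xa0, mem[0x0c]=0x3a

MEM[0x14,0x1d,0x0c] = 92 a0 3a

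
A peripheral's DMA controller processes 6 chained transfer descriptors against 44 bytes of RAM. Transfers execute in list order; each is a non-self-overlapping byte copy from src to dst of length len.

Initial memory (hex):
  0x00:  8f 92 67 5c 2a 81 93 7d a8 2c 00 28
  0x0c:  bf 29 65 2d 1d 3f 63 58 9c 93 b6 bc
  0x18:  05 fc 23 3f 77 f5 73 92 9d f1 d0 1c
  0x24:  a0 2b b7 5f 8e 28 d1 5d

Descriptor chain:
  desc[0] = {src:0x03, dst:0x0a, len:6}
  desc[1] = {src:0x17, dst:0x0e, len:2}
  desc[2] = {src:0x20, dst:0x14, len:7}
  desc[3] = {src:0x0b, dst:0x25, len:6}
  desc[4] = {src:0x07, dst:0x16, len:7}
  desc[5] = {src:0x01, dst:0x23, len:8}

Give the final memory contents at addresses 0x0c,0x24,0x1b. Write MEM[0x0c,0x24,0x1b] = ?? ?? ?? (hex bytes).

MEM[0x0c,0x24,0x1b] = 81 67 81

D0: mem[0x0a..0x0f] <- [5c 2a 81 93 7d a8]
D1: mem[0x0e..0x0f] <- [bc 05]
D2: mem[0x14..0x1a] <- [9d f1 d0 1c a0 2b b7]
D3: mem[0x25..0x2a] <- [2a 81 93 bc 05 1d]
D4: mem[0x16..0x1c] <- [7d a8 2c 5c 2a 81 93]
D5: mem[0x23..0x2a] <- [92 67 5c 2a 81 93 7d a8]
query mem[0x0c]=0x81, mem[0x24]=0x67, mem[0x1b]=0x81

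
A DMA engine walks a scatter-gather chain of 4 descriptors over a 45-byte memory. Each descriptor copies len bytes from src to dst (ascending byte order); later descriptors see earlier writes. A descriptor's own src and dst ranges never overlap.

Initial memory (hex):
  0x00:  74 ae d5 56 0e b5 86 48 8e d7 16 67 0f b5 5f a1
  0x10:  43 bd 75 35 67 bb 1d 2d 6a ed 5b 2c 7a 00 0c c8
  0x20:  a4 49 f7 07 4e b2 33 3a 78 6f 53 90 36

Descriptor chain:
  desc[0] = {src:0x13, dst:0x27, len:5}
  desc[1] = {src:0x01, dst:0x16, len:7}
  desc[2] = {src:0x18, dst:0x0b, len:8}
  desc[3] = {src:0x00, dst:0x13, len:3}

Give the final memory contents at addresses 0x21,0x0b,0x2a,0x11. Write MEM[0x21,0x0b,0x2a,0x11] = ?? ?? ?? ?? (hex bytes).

MEM[0x21,0x0b,0x2a,0x11] = 49 56 1d 0c

#0 dst[0x27+5] := {0x35,0x67,0xbb,0x1d,0x2d}
#1 dst[0x16+7] := {0xae,0xd5,0x56,0x0e,0xb5,0x86,0x48}
#2 dst[0x0b+8] := {0x56,0x0e,0xb5,0x86,0x48,0x00,0x0c,0xc8}
#3 dst[0x13+3] := {0x74,0xae,0xd5}
query mem[0x21]=0x49, mem[0x0b]=0x56, mem[0x2a]=0x1d, mem[0x11]=0x0c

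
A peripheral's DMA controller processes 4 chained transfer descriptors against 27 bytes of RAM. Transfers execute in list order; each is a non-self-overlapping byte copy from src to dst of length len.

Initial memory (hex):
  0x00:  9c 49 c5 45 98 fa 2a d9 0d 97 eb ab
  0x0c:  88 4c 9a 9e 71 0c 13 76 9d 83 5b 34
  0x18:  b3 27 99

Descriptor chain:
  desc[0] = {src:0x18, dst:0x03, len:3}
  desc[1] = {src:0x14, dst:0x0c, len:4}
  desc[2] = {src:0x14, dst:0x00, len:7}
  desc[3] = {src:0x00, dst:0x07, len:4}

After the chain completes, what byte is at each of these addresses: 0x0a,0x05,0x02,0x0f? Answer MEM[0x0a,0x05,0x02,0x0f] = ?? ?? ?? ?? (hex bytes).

MEM[0x0a,0x05,0x02,0x0f] = 34 27 5b 34

[0] 0x18->0x03 len=3 : b3 27 99
[1] 0x14->0x0c len=4 : 9d 83 5b 34
[2] 0x14->0x00 len=7 : 9d 83 5b 34 b3 27 99
[3] 0x00->0x07 len=4 : 9d 83 5b 34
query mem[0x0a]=0x34, mem[0x05]=0x27, mem[0x02]=0x5b, mem[0x0f]=0x34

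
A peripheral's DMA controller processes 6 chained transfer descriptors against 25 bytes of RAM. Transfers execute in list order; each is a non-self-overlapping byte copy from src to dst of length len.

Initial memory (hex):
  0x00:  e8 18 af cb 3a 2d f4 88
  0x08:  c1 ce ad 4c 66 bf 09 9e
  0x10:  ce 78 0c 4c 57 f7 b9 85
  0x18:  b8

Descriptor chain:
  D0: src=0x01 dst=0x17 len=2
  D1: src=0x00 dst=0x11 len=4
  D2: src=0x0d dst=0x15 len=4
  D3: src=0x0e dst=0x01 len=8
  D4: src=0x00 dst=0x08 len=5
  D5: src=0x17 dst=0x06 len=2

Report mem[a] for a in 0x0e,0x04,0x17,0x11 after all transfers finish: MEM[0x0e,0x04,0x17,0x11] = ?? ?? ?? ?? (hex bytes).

MEM[0x0e,0x04,0x17,0x11] = 09 e8 9e e8

D0: mem[0x17..0x18] <- [18 af]
D1: mem[0x11..0x14] <- [e8 18 af cb]
D2: mem[0x15..0x18] <- [bf 09 9e ce]
D3: mem[0x01..0x08] <- [09 9e ce e8 18 af cb bf]
D4: mem[0x08..0x0c] <- [e8 09 9e ce e8]
D5: mem[0x06..0x07] <- [9e ce]
query mem[0x0e]=0x09, mem[0x04]=0xe8, mem[0x17]=0x9e, mem[0x11]=0xe8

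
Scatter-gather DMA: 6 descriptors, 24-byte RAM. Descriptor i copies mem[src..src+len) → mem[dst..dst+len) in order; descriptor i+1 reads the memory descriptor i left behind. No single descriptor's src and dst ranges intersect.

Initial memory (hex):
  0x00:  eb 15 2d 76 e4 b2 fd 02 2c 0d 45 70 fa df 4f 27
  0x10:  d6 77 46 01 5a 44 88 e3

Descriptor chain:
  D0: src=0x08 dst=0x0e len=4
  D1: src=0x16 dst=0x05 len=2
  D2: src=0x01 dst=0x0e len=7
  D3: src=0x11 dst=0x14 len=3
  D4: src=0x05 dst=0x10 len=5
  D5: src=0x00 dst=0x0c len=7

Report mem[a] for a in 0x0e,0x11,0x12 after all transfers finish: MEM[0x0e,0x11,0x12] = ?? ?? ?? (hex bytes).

MEM[0x0e,0x11,0x12] = 2d 88 e3

  after D0: wrote 4B at 0x0e = 2c0d4570
  after D1: wrote 2B at 0x05 = 88e3
  after D2: wrote 7B at 0x0e = 152d76e488e302
  after D3: wrote 3B at 0x14 = e488e3
  after D4: wrote 5B at 0x10 = 88e3022c0d
  after D5: wrote 7B at 0x0c = eb152d76e488e3
query mem[0x0e]=0x2d, mem[0x11]=0x88, mem[0x12]=0xe3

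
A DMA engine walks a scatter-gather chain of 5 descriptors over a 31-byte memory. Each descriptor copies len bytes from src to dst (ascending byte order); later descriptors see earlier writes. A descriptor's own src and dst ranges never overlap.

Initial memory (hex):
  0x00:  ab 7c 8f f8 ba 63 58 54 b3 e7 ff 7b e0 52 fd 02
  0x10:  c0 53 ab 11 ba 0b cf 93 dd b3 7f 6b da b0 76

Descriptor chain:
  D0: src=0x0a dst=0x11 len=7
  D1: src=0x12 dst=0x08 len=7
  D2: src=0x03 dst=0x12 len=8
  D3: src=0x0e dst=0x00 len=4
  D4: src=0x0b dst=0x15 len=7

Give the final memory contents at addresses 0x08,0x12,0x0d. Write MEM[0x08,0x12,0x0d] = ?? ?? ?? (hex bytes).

MEM[0x08,0x12,0x0d] = 7b f8 c0

D0: mem[0x11..0x17] <- [ff 7b e0 52 fd 02 c0]
D1: mem[0x08..0x0e] <- [7b e0 52 fd 02 c0 dd]
D2: mem[0x12..0x19] <- [f8 ba 63 58 54 7b e0 52]
D3: mem[0x00..0x03] <- [dd 02 c0 ff]
D4: mem[0x15..0x1b] <- [fd 02 c0 dd 02 c0 ff]
query mem[0x08]=0x7b, mem[0x12]=0xf8, mem[0x0d]=0xc0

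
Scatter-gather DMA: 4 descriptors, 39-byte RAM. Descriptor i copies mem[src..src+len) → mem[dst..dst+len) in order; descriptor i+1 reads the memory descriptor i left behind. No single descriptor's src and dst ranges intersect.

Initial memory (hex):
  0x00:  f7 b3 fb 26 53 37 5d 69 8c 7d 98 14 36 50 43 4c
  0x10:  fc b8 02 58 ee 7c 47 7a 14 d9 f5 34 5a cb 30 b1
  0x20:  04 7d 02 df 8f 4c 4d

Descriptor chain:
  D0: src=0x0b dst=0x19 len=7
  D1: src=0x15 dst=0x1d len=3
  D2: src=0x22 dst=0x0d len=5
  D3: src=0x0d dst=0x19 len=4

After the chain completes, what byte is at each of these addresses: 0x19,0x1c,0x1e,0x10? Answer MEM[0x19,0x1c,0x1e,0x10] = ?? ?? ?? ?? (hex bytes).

[0] 0x0b->0x19 len=7 : 14 36 50 43 4c fc b8
[1] 0x15->0x1d len=3 : 7c 47 7a
[2] 0x22->0x0d len=5 : 02 df 8f 4c 4d
[3] 0x0d->0x19 len=4 : 02 df 8f 4c
query mem[0x19]=0x02, mem[0x1c]=0x4c, mem[0x1e]=0x47, mem[0x10]=0x4c

MEM[0x19,0x1c,0x1e,0x10] = 02 4c 47 4c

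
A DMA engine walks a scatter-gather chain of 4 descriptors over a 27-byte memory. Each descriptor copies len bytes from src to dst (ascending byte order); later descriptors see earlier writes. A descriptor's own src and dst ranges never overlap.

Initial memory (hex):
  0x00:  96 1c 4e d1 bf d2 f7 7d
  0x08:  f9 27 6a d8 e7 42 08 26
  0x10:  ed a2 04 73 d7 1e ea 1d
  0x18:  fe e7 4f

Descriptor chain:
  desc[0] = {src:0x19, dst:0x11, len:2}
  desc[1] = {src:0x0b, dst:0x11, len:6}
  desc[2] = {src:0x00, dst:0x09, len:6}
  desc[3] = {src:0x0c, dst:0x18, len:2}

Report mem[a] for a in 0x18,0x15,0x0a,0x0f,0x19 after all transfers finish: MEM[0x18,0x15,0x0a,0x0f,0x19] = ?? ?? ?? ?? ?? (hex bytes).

D0: mem[0x11..0x12] <- [e7 4f]
D1: mem[0x11..0x16] <- [d8 e7 42 08 26 ed]
D2: mem[0x09..0x0e] <- [96 1c 4e d1 bf d2]
D3: mem[0x18..0x19] <- [d1 bf]
query mem[0x18]=0xd1, mem[0x15]=0x26, mem[0x0a]=0x1c, mem[0x0f]=0x26, mem[0x19]=0xbf

MEM[0x18,0x15,0x0a,0x0f,0x19] = d1 26 1c 26 bf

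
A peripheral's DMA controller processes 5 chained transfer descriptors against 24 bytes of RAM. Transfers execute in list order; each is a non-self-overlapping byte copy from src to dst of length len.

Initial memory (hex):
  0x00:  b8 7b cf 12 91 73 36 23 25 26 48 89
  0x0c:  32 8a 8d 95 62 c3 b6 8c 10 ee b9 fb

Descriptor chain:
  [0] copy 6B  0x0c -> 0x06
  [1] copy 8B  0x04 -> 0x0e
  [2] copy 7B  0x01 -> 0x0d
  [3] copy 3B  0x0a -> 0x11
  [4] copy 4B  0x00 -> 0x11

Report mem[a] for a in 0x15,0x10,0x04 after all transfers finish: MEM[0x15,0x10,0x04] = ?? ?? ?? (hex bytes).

MEM[0x15,0x10,0x04] = c3 91 91

#0 dst[0x06+6] := {0x32,0x8a,0x8d,0x95,0x62,0xc3}
#1 dst[0x0e+8] := {0x91,0x73,0x32,0x8a,0x8d,0x95,0x62,0xc3}
#2 dst[0x0d+7] := {0x7b,0xcf,0x12,0x91,0x73,0x32,0x8a}
#3 dst[0x11+3] := {0x62,0xc3,0x32}
#4 dst[0x11+4] := {0xb8,0x7b,0xcf,0x12}
query mem[0x15]=0xc3, mem[0x10]=0x91, mem[0x04]=0x91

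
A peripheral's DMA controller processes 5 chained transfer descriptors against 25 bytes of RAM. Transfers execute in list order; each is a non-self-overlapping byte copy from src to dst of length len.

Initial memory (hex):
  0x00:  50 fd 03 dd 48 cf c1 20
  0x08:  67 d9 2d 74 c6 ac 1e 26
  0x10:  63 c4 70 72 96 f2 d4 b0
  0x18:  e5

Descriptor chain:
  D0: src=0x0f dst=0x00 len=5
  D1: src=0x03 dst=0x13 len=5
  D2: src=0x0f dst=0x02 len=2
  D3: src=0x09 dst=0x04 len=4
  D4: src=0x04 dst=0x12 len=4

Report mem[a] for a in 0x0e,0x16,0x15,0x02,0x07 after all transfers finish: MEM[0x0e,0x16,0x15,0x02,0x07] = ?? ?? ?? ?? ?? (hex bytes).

  after D0: wrote 5B at 0x00 = 2663c47072
  after D1: wrote 5B at 0x13 = 7072cfc120
  after D2: wrote 2B at 0x02 = 2663
  after D3: wrote 4B at 0x04 = d92d74c6
  after D4: wrote 4B at 0x12 = d92d74c6
query mem[0x0e]=0x1e, mem[0x16]=0xc1, mem[0x15]=0xc6, mem[0x02]=0x26, mem[0x07]=0xc6

MEM[0x0e,0x16,0x15,0x02,0x07] = 1e c1 c6 26 c6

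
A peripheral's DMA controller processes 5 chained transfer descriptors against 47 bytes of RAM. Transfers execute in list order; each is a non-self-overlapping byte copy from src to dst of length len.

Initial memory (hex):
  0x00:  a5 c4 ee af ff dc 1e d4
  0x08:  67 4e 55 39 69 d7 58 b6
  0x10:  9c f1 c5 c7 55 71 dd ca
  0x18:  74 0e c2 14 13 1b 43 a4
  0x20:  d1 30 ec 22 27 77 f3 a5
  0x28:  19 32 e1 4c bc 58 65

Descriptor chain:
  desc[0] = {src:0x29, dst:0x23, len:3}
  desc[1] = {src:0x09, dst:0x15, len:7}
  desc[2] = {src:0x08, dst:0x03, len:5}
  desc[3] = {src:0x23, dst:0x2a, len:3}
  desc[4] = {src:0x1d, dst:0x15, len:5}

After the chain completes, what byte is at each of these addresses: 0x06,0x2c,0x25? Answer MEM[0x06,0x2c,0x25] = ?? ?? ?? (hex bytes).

  after D0: wrote 3B at 0x23 = 32e14c
  after D1: wrote 7B at 0x15 = 4e553969d758b6
  after D2: wrote 5B at 0x03 = 674e553969
  after D3: wrote 3B at 0x2a = 32e14c
  after D4: wrote 5B at 0x15 = 1b43a4d130
query mem[0x06]=0x39, mem[0x2c]=0x4c, mem[0x25]=0x4c

MEM[0x06,0x2c,0x25] = 39 4c 4c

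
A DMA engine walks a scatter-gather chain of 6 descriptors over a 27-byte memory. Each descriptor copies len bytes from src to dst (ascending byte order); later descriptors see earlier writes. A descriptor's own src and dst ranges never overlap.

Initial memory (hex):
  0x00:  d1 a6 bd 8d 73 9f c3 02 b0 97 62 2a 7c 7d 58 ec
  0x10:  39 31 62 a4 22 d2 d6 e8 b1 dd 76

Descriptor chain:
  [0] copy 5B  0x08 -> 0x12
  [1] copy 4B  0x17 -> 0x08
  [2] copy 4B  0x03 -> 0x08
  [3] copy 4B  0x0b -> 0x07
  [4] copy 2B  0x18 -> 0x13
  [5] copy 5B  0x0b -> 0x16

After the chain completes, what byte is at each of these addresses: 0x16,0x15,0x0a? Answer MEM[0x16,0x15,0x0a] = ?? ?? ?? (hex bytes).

MEM[0x16,0x15,0x0a] = c3 2a 58

  after D0: wrote 5B at 0x12 = b097622a7c
  after D1: wrote 4B at 0x08 = e8b1dd76
  after D2: wrote 4B at 0x08 = 8d739fc3
  after D3: wrote 4B at 0x07 = c37c7d58
  after D4: wrote 2B at 0x13 = b1dd
  after D5: wrote 5B at 0x16 = c37c7d58ec
query mem[0x16]=0xc3, mem[0x15]=0x2a, mem[0x0a]=0x58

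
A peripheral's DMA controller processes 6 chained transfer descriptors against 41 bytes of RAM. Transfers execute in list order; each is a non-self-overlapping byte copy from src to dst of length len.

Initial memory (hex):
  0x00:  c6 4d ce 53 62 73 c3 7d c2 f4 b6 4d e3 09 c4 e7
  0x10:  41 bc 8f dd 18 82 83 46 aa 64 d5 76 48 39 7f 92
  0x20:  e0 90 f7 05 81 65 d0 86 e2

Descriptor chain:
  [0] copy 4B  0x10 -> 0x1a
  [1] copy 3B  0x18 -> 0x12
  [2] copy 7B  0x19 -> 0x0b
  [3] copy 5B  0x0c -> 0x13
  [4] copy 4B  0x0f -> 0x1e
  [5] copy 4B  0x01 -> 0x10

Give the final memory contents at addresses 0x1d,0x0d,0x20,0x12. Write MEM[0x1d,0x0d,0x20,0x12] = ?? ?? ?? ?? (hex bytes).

D0: mem[0x1a..0x1d] <- [41 bc 8f dd]
D1: mem[0x12..0x14] <- [aa 64 41]
D2: mem[0x0b..0x11] <- [64 41 bc 8f dd 7f 92]
D3: mem[0x13..0x17] <- [41 bc 8f dd 7f]
D4: mem[0x1e..0x21] <- [dd 7f 92 aa]
D5: mem[0x10..0x13] <- [4d ce 53 62]
query mem[0x1d]=0xdd, mem[0x0d]=0xbc, mem[0x20]=0x92, mem[0x12]=0x53

MEM[0x1d,0x0d,0x20,0x12] = dd bc 92 53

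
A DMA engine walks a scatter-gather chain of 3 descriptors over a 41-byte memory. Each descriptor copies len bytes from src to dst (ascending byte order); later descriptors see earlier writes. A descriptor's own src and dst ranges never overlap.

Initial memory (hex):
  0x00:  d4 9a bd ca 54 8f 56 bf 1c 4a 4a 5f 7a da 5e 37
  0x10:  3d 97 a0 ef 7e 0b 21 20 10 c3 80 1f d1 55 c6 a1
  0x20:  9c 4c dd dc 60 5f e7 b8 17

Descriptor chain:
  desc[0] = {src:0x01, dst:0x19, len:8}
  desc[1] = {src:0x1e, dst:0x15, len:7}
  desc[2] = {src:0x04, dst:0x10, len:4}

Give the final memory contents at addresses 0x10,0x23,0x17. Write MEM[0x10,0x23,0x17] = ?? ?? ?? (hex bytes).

  after D0: wrote 8B at 0x19 = 9abdca548f56bf1c
  after D1: wrote 7B at 0x15 = 56bf1c4cdddc60
  after D2: wrote 4B at 0x10 = 548f56bf
query mem[0x10]=0x54, mem[0x23]=0xdc, mem[0x17]=0x1c

MEM[0x10,0x23,0x17] = 54 dc 1c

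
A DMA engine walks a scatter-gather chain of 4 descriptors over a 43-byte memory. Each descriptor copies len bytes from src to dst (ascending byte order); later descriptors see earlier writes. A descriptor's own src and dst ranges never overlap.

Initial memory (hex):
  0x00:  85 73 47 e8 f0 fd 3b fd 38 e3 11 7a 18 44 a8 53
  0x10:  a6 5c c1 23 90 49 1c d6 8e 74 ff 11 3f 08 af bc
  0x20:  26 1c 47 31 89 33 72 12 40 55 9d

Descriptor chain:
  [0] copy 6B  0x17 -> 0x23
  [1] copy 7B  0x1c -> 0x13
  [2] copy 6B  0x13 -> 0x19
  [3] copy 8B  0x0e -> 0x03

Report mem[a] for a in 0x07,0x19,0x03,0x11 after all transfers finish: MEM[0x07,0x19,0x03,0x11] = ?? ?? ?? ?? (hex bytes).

MEM[0x07,0x19,0x03,0x11] = c1 3f a8 5c

D0: mem[0x23..0x28] <- [d6 8e 74 ff 11 3f]
D1: mem[0x13..0x19] <- [3f 08 af bc 26 1c 47]
D2: mem[0x19..0x1e] <- [3f 08 af bc 26 1c]
D3: mem[0x03..0x0a] <- [a8 53 a6 5c c1 3f 08 af]
query mem[0x07]=0xc1, mem[0x19]=0x3f, mem[0x03]=0xa8, mem[0x11]=0x5c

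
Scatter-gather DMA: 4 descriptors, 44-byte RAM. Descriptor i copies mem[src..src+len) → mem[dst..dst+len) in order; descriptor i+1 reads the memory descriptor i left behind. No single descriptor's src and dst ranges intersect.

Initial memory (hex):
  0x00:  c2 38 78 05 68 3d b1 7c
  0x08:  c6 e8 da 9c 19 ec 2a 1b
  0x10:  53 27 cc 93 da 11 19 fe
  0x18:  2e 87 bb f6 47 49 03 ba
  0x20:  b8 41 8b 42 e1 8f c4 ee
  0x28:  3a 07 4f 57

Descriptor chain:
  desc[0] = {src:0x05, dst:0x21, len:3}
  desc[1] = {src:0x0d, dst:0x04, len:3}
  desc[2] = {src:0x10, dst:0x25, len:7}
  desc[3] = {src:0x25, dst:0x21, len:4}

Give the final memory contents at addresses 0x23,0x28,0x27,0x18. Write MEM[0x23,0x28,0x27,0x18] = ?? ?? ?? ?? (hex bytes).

  after D0: wrote 3B at 0x21 = 3db17c
  after D1: wrote 3B at 0x04 = ec2a1b
  after D2: wrote 7B at 0x25 = 5327cc93da1119
  after D3: wrote 4B at 0x21 = 5327cc93
query mem[0x23]=0xcc, mem[0x28]=0x93, mem[0x27]=0xcc, mem[0x18]=0x2e

MEM[0x23,0x28,0x27,0x18] = cc 93 cc 2e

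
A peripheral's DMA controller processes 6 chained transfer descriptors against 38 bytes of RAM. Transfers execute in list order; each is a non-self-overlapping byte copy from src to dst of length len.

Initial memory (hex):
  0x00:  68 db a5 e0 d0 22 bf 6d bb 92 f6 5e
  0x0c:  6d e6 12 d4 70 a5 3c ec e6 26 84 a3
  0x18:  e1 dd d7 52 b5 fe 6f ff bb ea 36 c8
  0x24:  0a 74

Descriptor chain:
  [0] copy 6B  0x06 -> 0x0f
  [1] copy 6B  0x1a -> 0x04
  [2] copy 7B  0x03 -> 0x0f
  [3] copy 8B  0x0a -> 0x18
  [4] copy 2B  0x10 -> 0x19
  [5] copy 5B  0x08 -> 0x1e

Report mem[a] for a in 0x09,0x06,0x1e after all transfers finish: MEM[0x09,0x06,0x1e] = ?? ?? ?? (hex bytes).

#0 dst[0x0f+6] := {0xbf,0x6d,0xbb,0x92,0xf6,0x5e}
#1 dst[0x04+6] := {0xd7,0x52,0xb5,0xfe,0x6f,0xff}
#2 dst[0x0f+7] := {0xe0,0xd7,0x52,0xb5,0xfe,0x6f,0xff}
#3 dst[0x18+8] := {0xf6,0x5e,0x6d,0xe6,0x12,0xe0,0xd7,0x52}
#4 dst[0x19+2] := {0xd7,0x52}
#5 dst[0x1e+5] := {0x6f,0xff,0xf6,0x5e,0x6d}
query mem[0x09]=0xff, mem[0x06]=0xb5, mem[0x1e]=0x6f

MEM[0x09,0x06,0x1e] = ff b5 6f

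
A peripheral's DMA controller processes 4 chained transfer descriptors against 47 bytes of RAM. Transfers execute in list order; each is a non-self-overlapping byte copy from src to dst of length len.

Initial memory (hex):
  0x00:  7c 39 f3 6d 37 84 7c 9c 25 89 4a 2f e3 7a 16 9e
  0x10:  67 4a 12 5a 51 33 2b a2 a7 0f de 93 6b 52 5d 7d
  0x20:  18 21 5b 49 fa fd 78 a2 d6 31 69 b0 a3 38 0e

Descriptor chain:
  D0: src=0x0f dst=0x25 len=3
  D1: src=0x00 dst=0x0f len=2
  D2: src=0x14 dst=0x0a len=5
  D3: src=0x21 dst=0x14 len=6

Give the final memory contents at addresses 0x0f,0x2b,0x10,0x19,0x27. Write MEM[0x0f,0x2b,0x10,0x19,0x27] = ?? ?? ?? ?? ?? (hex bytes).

#0 dst[0x25+3] := {0x9e,0x67,0x4a}
#1 dst[0x0f+2] := {0x7c,0x39}
#2 dst[0x0a+5] := {0x51,0x33,0x2b,0xa2,0xa7}
#3 dst[0x14+6] := {0x21,0x5b,0x49,0xfa,0x9e,0x67}
query mem[0x0f]=0x7c, mem[0x2b]=0xb0, mem[0x10]=0x39, mem[0x19]=0x67, mem[0x27]=0x4a

MEM[0x0f,0x2b,0x10,0x19,0x27] = 7c b0 39 67 4a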